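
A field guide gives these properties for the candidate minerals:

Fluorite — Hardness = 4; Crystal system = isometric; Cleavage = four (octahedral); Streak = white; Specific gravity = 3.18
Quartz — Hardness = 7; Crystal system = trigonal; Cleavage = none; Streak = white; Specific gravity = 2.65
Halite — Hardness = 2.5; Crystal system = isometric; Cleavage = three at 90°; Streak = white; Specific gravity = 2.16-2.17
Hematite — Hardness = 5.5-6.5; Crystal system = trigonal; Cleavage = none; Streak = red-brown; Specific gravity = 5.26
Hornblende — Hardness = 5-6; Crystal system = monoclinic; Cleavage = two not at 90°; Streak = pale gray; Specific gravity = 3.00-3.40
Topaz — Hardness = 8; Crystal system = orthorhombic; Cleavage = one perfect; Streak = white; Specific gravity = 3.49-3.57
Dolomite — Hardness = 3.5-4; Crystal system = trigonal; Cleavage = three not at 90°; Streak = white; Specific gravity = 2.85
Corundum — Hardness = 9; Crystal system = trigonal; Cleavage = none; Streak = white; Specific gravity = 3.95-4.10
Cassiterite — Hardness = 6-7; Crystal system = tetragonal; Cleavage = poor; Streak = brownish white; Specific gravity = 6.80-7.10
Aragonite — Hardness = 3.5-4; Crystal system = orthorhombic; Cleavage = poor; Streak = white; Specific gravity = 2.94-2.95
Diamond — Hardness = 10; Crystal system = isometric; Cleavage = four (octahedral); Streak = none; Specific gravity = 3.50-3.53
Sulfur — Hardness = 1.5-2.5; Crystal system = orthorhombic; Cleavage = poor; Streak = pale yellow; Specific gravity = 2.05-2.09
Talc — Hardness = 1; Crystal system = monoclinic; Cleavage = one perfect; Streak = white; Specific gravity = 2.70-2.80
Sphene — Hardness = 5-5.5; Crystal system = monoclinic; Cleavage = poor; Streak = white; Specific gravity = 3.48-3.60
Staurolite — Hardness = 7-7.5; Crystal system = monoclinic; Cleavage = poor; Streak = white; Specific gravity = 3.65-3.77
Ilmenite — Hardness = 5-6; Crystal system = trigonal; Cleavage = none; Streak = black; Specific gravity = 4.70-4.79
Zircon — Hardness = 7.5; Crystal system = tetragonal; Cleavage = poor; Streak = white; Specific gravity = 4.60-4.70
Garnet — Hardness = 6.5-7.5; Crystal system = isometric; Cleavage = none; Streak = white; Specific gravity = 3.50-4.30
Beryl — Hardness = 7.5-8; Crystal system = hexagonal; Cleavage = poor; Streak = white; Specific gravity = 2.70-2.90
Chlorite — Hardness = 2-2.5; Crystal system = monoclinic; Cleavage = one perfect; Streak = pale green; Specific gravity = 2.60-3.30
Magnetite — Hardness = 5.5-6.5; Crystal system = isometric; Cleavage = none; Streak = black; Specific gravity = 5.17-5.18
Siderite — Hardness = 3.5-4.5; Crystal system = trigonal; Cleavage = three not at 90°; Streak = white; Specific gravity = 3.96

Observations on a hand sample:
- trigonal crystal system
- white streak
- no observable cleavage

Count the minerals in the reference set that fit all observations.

Trigonal crystal system: Quartz, Hematite, Dolomite, Corundum, Ilmenite, Siderite remain.
White streak rules out Hematite, Ilmenite.
No observable cleavage rules out Dolomite, Siderite.
Remaining candidates: Corundum, Quartz.
That is 2 minerals.

2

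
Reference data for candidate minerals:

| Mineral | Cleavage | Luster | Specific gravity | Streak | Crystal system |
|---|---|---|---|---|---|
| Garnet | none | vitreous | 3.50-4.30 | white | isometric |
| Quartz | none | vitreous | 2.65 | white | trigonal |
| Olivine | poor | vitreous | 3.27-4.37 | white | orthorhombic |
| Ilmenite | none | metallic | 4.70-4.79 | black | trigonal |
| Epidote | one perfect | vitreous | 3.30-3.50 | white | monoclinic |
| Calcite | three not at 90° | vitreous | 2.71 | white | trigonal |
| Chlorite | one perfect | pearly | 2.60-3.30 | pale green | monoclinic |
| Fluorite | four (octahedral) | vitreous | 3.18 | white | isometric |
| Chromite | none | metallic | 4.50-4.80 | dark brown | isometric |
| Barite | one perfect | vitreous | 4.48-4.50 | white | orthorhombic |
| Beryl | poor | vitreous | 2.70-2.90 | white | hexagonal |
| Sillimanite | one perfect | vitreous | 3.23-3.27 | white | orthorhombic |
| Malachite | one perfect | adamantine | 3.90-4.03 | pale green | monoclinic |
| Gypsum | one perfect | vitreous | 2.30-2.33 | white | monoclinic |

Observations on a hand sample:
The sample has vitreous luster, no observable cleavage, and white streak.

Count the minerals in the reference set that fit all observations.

2

Vitreous luster rules out Ilmenite, Chlorite, Chromite, Malachite.
No observable cleavage: only Garnet, Quartz remain.
White streak: all remaining candidates fit.
The minerals that satisfy all observations are Garnet, Quartz.
That is 2 minerals.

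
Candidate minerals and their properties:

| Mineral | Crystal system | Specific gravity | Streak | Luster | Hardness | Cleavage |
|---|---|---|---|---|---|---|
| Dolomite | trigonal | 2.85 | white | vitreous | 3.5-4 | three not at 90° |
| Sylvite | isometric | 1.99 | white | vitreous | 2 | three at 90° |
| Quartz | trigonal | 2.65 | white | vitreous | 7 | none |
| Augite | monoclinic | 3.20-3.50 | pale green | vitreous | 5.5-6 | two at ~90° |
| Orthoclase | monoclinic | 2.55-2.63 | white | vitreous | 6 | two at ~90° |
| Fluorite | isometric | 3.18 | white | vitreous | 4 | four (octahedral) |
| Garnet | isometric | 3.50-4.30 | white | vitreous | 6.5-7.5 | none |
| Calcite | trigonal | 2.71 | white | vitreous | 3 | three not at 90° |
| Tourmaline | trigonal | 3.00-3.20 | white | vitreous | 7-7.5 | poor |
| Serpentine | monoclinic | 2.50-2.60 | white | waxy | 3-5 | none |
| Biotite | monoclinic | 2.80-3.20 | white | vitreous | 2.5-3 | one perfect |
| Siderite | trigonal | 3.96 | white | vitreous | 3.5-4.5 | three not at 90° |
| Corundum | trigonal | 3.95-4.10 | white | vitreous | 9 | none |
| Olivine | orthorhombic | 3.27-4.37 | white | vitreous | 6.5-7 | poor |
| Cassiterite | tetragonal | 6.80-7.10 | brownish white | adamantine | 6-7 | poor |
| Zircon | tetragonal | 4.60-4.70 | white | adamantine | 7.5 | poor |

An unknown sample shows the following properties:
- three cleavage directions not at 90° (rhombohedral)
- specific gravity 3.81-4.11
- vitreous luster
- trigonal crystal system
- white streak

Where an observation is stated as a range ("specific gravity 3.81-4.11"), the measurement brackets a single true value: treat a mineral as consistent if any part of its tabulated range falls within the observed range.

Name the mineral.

Three cleavage directions not at 90° (rhombohedral): Dolomite, Calcite, Siderite remain.
Specific gravity 3.81-4.11: leaves Siderite.
Vitreous luster: every remaining candidate is consistent.
Trigonal crystal system: consistent with all remaining minerals.
White streak: no further eliminations.
Only Siderite satisfies all observations.

Siderite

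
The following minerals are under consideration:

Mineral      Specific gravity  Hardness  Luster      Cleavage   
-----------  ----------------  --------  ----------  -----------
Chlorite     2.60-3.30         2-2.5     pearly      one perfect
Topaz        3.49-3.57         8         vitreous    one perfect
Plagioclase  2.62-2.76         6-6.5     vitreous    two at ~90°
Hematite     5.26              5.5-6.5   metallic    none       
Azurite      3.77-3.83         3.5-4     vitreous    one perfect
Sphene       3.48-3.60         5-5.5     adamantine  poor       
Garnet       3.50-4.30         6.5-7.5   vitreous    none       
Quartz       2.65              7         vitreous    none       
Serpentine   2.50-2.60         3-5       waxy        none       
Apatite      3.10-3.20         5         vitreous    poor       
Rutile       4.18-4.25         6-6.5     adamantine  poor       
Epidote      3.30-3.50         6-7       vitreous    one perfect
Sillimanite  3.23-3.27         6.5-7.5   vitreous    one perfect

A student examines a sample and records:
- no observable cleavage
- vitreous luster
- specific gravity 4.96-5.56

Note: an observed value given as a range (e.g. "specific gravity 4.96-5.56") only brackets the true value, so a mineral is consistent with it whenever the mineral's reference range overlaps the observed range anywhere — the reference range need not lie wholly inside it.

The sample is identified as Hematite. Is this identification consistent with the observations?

No observable cleavage — matches Hematite (cleavage none).
Vitreous luster — Hematite has metallic luster; a mismatch.
Specific gravity 4.96-5.56 — matches Hematite (SG 5.26).
The luster observation rules out Hematite.

No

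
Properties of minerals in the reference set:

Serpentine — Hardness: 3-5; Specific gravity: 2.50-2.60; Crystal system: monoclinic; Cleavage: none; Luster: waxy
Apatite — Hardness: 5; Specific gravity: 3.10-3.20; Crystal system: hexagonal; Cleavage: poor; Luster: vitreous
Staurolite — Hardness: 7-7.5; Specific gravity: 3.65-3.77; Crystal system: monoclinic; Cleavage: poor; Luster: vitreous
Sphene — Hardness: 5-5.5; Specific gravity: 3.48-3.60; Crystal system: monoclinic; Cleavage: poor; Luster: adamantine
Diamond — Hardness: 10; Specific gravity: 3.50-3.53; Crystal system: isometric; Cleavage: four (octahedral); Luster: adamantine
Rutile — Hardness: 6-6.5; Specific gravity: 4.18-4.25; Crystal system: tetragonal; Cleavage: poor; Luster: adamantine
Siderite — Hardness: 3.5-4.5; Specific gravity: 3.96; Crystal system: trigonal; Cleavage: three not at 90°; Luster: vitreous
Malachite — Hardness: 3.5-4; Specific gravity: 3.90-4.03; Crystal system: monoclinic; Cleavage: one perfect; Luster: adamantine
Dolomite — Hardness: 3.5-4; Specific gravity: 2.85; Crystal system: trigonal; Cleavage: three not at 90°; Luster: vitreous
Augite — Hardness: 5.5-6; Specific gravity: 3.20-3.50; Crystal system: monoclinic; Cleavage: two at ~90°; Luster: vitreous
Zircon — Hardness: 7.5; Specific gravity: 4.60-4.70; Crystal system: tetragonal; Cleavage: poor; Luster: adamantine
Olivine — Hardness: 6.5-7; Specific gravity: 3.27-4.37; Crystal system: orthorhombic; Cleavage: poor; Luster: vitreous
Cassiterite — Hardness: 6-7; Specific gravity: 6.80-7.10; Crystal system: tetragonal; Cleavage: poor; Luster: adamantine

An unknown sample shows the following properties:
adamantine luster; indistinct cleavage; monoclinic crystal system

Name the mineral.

Adamantine luster — narrows the field to Sphene, Diamond, Rutile, Malachite, Zircon, Cassiterite.
Indistinct cleavage rules out Diamond, Malachite.
Monoclinic crystal system — Sphene remains.
Only Sphene satisfies all observations.

Sphene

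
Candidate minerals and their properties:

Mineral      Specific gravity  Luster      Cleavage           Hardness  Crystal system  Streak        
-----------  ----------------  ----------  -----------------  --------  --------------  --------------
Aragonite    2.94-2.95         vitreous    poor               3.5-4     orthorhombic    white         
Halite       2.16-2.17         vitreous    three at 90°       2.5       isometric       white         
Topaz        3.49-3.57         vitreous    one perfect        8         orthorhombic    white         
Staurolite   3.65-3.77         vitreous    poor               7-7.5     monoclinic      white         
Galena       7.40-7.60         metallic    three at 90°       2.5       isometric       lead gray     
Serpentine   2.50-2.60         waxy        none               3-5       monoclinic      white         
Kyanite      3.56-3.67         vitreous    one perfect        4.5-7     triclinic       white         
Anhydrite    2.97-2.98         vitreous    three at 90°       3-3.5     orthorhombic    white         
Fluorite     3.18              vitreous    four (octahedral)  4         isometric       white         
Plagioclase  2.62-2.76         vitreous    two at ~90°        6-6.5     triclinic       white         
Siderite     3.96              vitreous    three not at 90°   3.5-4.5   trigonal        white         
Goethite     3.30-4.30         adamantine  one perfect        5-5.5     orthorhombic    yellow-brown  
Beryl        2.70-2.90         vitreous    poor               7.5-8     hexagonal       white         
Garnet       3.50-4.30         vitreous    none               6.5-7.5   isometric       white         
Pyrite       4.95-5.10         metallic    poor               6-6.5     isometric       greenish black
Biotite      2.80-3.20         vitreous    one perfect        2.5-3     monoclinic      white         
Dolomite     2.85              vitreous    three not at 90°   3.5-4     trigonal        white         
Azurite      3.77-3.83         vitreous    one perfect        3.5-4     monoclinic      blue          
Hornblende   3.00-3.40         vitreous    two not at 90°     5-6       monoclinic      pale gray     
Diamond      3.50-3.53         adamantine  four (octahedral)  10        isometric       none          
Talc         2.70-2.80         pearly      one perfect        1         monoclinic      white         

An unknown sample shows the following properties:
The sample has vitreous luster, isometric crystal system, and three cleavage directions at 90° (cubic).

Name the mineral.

Halite

Vitreous luster eliminates Galena, Serpentine, Goethite, Pyrite, Diamond, Talc.
Isometric crystal system — narrows the field to Halite, Fluorite, Garnet.
Three cleavage directions at 90° (cubic) — only Halite remains.
Only Halite satisfies all observations.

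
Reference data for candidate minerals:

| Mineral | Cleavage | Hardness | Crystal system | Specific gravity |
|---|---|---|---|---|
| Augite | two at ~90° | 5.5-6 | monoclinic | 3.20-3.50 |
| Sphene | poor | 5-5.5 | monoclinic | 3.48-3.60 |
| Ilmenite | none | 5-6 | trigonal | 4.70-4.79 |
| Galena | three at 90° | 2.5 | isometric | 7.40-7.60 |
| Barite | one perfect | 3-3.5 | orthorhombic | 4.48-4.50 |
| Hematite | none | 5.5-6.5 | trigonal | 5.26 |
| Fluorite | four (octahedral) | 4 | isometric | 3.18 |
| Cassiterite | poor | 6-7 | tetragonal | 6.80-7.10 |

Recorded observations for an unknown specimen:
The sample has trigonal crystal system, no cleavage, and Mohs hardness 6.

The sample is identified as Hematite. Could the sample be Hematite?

Trigonal crystal system — fits Hematite (trigonal system).
No cleavage — fits Hematite (cleavage none).
Mohs hardness 6 — fits Hematite (hardness 5.5-6.5).
Nothing contradicts Hematite.

Consistent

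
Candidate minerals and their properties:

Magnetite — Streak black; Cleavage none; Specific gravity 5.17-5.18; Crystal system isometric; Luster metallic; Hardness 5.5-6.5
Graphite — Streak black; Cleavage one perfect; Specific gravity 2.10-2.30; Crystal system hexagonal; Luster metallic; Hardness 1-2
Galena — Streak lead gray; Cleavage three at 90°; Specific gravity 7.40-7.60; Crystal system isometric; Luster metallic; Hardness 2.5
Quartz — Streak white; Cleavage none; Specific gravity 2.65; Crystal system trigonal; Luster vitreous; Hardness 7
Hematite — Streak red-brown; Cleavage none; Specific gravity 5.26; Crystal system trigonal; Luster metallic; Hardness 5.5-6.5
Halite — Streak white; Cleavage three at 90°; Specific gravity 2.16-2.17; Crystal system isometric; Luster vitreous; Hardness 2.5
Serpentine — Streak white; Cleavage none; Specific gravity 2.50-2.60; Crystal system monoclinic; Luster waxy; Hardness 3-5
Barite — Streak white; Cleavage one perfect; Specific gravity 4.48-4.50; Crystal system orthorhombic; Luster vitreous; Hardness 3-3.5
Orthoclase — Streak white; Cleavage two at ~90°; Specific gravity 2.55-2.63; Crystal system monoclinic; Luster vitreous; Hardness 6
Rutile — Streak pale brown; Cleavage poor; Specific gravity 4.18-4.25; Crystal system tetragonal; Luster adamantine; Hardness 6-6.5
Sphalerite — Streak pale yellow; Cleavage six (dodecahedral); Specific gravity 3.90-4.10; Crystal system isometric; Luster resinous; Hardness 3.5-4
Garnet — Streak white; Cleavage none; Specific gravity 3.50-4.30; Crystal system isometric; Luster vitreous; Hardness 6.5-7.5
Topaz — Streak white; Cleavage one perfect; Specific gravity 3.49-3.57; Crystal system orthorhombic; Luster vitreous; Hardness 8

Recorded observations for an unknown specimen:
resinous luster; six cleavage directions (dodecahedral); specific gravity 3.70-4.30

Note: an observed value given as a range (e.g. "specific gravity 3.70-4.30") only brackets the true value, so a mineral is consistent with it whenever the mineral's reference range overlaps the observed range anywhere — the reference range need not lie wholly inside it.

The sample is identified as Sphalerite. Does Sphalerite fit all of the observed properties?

Consistent

Resinous luster — agrees with Sphalerite (resinous luster).
Six cleavage directions (dodecahedral) — agrees with Sphalerite (cleavage six (dodecahedral)).
Specific gravity 3.70-4.30 — agrees with Sphalerite (SG 3.90-4.10).
Every observed property is compatible with the reference values for Sphalerite.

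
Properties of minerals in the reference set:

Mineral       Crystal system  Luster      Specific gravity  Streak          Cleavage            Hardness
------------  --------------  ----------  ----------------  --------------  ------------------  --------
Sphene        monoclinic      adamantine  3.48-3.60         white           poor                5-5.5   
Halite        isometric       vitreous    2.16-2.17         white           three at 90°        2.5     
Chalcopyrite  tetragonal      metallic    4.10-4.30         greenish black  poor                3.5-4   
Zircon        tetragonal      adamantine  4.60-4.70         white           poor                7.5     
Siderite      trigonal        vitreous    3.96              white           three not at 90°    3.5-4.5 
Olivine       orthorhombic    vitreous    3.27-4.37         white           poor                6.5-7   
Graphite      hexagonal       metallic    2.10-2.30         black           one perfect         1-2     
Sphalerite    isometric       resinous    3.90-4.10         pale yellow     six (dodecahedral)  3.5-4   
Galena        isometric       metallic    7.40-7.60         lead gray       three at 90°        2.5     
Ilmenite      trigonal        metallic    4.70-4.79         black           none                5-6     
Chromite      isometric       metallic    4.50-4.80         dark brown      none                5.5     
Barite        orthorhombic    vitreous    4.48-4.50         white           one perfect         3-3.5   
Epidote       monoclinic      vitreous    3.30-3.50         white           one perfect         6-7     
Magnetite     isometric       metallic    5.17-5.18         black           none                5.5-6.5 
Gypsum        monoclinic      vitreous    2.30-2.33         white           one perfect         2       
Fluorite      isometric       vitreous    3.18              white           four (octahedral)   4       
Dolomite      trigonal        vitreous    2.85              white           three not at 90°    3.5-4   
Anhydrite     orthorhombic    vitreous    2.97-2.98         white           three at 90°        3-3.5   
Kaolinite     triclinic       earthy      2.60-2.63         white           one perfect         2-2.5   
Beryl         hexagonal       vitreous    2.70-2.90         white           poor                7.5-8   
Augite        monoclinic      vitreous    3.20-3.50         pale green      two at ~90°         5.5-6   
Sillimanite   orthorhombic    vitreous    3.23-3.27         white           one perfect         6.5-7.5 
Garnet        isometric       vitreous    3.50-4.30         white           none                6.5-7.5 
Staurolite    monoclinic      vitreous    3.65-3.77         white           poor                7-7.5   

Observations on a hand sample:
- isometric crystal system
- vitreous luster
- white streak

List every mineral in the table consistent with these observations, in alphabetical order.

Isometric crystal system: Halite, Sphalerite, Galena, Chromite, Magnetite, Fluorite, Garnet remain.
Vitreous luster: only Halite, Fluorite, Garnet remain.
White streak: no further eliminations.
Consistent with every observation: Fluorite, Garnet, Halite.

Fluorite, Garnet, Halite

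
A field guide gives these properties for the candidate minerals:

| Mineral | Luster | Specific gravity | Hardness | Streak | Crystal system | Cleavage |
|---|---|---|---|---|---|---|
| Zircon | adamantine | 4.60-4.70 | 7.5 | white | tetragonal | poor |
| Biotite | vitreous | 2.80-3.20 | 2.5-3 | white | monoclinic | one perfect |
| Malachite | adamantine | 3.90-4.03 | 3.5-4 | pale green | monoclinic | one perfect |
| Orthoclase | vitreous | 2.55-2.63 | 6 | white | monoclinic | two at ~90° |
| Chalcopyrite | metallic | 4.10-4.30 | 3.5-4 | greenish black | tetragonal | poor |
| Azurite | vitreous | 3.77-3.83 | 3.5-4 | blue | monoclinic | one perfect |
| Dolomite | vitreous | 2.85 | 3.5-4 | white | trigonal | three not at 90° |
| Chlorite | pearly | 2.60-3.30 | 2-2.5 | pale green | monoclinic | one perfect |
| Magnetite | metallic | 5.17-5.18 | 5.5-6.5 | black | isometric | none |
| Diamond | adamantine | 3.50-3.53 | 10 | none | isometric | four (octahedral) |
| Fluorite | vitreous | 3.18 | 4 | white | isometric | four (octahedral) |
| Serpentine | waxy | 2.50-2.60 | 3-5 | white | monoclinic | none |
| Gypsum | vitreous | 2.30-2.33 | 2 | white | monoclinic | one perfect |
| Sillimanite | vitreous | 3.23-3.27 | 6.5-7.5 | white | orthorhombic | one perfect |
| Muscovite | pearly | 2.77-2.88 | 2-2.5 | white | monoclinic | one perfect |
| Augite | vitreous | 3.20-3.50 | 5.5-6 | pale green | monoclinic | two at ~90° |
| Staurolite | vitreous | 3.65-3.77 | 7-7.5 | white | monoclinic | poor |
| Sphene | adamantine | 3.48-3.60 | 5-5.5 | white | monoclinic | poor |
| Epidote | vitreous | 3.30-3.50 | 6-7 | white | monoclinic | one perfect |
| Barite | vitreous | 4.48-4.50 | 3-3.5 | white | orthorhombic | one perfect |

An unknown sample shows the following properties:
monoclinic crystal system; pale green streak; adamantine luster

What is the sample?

Malachite

Monoclinic crystal system: leaves Biotite, Malachite, Orthoclase, Azurite, Chlorite, Serpentine, Gypsum, Muscovite, Augite, Staurolite, Sphene, Epidote.
Pale green streak: Malachite, Chlorite, Augite remain.
Adamantine luster: narrows the field to Malachite.
The only mineral consistent with every observation is Malachite.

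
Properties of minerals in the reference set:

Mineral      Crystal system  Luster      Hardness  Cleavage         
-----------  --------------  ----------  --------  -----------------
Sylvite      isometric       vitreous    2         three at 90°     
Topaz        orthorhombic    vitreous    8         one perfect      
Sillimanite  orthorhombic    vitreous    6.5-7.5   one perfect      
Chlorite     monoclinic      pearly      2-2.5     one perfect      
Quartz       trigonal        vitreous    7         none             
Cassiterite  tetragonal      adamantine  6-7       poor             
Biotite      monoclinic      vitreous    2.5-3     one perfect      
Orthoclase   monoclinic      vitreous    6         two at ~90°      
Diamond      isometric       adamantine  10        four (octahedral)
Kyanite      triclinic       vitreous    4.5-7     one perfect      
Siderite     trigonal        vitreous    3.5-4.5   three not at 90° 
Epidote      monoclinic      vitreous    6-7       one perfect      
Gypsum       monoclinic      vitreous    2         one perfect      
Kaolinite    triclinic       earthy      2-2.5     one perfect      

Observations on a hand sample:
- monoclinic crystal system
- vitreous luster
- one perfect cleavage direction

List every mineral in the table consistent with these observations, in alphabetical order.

Biotite, Epidote, Gypsum

Monoclinic crystal system: only Chlorite, Biotite, Orthoclase, Epidote, Gypsum remain.
Vitreous luster eliminates Chlorite.
One perfect cleavage direction excludes Orthoclase.
The minerals that satisfy all observations are Biotite, Epidote, Gypsum.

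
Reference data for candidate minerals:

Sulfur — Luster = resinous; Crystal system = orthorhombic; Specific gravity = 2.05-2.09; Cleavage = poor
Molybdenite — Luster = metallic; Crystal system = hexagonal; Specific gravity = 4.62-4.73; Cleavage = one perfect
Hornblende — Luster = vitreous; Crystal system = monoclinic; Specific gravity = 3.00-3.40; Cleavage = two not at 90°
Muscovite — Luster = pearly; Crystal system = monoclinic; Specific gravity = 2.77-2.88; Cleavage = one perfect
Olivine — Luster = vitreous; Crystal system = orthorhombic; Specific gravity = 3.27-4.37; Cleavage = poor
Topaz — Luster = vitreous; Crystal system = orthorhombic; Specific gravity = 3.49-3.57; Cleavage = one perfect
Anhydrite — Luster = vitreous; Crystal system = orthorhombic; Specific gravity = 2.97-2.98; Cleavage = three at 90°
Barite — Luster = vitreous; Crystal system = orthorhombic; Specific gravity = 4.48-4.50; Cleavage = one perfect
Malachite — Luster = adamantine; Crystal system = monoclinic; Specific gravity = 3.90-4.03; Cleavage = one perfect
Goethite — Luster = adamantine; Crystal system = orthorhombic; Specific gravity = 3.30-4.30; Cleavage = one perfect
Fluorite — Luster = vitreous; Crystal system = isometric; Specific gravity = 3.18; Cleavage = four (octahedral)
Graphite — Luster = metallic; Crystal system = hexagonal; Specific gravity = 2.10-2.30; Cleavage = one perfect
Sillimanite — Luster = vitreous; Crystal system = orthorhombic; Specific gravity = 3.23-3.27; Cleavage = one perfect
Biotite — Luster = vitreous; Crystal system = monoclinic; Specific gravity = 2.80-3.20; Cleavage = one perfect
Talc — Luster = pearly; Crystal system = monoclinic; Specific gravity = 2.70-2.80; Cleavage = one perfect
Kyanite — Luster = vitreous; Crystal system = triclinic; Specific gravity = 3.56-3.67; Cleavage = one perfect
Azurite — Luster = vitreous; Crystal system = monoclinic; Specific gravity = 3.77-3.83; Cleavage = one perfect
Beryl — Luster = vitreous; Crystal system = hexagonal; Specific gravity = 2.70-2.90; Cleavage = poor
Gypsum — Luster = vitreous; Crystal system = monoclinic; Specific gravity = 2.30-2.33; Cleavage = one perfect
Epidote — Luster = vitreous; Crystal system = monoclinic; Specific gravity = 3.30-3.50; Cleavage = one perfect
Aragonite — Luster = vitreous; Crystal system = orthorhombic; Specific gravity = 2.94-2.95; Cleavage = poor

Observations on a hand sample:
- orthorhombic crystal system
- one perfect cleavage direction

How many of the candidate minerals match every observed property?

Orthorhombic crystal system — only Sulfur, Olivine, Topaz, Anhydrite, Barite, Goethite, Sillimanite, Aragonite remain.
One perfect cleavage direction eliminates Sulfur, Olivine, Anhydrite, Aragonite.
Remaining candidates: Barite, Goethite, Sillimanite, Topaz.
That is 4 minerals.

4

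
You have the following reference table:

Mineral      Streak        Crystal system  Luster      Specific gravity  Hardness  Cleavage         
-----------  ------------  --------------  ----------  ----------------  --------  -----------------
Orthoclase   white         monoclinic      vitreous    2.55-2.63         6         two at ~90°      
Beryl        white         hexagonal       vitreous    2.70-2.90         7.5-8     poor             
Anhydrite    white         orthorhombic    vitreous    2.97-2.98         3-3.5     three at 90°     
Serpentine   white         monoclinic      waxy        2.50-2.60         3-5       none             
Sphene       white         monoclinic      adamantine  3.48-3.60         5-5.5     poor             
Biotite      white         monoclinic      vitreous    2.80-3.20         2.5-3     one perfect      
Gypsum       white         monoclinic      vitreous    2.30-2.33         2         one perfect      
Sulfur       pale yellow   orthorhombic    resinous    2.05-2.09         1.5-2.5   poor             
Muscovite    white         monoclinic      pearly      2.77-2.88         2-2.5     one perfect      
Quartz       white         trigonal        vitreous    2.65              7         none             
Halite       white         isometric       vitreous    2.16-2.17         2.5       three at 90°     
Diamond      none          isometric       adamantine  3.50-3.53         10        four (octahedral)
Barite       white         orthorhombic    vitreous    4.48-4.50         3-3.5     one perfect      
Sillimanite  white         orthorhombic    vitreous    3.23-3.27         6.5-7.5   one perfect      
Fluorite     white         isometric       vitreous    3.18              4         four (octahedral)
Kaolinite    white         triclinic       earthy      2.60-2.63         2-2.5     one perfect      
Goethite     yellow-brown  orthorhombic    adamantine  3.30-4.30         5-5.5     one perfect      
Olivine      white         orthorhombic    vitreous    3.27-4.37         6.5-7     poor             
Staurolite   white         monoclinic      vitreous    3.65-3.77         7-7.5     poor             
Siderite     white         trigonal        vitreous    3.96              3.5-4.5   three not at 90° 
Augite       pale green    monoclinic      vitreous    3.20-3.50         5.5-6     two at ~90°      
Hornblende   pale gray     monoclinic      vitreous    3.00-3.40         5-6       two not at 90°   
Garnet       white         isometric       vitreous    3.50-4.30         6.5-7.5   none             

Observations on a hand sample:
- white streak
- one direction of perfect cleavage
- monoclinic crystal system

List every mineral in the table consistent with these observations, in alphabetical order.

Biotite, Gypsum, Muscovite

White streak is inconsistent with Sulfur, Diamond, Goethite, Augite, Hornblende.
One direction of perfect cleavage — only Biotite, Gypsum, Muscovite, Barite, Sillimanite, Kaolinite remain.
Monoclinic crystal system excludes Barite, Sillimanite, Kaolinite.
Consistent with every observation: Biotite, Gypsum, Muscovite.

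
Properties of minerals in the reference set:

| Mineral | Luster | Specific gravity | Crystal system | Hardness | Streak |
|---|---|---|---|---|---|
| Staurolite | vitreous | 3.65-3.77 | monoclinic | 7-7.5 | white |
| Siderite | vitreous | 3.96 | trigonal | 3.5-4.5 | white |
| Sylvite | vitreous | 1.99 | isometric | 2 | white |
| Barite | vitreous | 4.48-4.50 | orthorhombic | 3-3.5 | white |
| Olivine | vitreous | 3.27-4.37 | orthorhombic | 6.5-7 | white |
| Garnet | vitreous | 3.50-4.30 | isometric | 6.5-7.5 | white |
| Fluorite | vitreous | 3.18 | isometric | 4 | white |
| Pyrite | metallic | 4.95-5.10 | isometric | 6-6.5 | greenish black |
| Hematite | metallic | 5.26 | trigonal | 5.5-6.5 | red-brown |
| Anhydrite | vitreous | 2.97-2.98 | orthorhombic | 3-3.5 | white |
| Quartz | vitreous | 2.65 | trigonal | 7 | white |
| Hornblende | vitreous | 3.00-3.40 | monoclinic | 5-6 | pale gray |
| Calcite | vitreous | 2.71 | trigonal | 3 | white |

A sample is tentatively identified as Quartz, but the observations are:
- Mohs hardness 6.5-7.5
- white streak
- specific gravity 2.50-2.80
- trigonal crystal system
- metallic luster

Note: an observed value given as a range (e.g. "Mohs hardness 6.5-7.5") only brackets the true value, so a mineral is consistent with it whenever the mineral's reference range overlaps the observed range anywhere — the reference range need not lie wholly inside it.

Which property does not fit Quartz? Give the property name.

Mohs hardness 6.5-7.5: Quartz has hardness 7 — within range.
White streak: Quartz has white streak — within range.
Specific gravity 2.50-2.80: Quartz has SG 2.65 — within range.
Trigonal crystal system: Quartz has trigonal system — within range.
Metallic luster: Quartz has vitreous luster — does not match.
Everything matches except the luster.

luster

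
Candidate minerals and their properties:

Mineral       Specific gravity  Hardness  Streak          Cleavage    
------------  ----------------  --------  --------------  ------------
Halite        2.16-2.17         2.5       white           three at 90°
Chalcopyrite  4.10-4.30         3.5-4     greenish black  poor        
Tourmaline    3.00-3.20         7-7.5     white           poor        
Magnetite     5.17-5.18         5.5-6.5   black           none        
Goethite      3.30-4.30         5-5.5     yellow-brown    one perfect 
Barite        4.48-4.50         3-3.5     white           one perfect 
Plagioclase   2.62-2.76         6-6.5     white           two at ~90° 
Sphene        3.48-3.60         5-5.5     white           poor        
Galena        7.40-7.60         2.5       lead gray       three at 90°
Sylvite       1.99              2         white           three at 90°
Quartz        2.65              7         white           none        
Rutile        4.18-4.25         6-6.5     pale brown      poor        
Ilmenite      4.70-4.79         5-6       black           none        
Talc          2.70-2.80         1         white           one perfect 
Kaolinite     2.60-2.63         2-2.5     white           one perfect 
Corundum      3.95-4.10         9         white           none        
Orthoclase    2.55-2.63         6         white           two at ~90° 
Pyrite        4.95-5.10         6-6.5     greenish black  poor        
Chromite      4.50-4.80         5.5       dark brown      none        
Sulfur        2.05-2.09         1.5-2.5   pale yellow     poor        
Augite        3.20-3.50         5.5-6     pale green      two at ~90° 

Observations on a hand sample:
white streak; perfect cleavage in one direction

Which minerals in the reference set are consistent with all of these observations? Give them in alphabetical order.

Barite, Kaolinite, Talc

White streak — leaves Halite, Tourmaline, Barite, Plagioclase, Sphene, Sylvite, Quartz, Talc, Kaolinite, Corundum, Orthoclase.
Perfect cleavage in one direction — narrows the field to Barite, Talc, Kaolinite.
The minerals that satisfy all observations are Barite, Kaolinite, Talc.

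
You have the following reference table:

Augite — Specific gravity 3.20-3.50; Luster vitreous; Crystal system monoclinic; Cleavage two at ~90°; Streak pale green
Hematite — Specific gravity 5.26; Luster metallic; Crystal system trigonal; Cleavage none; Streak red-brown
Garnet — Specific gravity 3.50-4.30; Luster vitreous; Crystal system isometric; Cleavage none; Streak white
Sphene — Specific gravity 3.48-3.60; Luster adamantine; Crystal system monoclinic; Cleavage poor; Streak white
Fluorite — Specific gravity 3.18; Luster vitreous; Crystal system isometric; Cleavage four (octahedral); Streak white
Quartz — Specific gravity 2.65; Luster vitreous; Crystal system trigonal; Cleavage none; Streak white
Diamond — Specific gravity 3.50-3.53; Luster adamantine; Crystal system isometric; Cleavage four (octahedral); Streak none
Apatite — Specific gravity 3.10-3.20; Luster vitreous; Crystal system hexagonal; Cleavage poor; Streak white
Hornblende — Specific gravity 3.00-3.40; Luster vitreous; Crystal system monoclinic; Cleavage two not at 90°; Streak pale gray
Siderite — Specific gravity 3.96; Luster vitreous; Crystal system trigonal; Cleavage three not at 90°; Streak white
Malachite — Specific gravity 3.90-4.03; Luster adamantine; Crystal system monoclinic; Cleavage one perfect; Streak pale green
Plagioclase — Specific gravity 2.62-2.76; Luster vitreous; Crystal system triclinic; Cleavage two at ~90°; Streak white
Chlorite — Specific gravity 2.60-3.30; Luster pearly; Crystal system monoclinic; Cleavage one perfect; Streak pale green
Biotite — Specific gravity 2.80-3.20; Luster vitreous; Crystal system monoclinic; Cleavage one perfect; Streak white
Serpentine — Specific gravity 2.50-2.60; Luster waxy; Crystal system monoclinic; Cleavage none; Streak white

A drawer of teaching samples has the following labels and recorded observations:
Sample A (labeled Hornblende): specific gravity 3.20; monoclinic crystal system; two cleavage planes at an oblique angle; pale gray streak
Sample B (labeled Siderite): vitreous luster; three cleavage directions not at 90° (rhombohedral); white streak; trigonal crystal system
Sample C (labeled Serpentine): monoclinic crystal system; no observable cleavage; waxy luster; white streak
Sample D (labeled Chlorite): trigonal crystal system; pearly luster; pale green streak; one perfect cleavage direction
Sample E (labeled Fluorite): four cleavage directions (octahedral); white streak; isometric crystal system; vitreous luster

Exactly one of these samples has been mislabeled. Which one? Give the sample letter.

D

Sample A: all recorded properties match Hornblende.
Sample B: all recorded properties match Siderite.
Sample C: all recorded properties match Serpentine.
Sample D: Chlorite has monoclinic system, but the record shows trigonal crystal system — this label is wrong.
Sample E: all recorded properties match Fluorite.
Sample D is the mislabeled one.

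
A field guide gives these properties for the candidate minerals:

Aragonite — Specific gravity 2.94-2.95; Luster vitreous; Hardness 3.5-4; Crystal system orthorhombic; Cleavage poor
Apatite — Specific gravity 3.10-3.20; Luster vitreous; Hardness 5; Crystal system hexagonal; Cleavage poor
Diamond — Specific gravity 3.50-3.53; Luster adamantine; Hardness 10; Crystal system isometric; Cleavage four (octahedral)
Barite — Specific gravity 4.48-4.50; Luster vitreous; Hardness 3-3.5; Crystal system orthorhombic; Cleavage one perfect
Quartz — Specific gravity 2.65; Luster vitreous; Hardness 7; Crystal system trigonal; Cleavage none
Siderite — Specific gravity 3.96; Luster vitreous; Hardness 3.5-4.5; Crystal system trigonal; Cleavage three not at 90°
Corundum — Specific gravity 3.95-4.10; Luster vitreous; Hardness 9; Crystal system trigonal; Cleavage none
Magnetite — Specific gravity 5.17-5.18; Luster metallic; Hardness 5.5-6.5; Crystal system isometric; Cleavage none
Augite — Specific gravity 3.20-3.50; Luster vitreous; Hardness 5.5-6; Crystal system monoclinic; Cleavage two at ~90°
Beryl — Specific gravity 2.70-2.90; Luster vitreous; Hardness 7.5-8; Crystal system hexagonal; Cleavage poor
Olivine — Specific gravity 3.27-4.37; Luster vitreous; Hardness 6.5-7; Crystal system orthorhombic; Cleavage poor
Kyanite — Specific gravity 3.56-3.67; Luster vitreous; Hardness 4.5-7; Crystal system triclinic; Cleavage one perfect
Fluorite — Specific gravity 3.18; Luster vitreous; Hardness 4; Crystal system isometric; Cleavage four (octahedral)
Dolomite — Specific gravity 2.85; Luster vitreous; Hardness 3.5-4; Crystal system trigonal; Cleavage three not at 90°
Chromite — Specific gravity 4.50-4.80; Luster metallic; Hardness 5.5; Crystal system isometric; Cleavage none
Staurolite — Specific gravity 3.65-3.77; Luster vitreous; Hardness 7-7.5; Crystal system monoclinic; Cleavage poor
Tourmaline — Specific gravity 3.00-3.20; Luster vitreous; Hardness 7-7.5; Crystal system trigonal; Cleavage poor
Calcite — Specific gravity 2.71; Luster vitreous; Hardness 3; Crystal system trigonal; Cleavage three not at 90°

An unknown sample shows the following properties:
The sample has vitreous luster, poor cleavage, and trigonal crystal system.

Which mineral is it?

Vitreous luster excludes Diamond, Magnetite, Chromite.
Poor cleavage — Aragonite, Apatite, Beryl, Olivine, Staurolite, Tourmaline remain.
Trigonal crystal system — Tourmaline remains.
The only mineral consistent with every observation is Tourmaline.

Tourmaline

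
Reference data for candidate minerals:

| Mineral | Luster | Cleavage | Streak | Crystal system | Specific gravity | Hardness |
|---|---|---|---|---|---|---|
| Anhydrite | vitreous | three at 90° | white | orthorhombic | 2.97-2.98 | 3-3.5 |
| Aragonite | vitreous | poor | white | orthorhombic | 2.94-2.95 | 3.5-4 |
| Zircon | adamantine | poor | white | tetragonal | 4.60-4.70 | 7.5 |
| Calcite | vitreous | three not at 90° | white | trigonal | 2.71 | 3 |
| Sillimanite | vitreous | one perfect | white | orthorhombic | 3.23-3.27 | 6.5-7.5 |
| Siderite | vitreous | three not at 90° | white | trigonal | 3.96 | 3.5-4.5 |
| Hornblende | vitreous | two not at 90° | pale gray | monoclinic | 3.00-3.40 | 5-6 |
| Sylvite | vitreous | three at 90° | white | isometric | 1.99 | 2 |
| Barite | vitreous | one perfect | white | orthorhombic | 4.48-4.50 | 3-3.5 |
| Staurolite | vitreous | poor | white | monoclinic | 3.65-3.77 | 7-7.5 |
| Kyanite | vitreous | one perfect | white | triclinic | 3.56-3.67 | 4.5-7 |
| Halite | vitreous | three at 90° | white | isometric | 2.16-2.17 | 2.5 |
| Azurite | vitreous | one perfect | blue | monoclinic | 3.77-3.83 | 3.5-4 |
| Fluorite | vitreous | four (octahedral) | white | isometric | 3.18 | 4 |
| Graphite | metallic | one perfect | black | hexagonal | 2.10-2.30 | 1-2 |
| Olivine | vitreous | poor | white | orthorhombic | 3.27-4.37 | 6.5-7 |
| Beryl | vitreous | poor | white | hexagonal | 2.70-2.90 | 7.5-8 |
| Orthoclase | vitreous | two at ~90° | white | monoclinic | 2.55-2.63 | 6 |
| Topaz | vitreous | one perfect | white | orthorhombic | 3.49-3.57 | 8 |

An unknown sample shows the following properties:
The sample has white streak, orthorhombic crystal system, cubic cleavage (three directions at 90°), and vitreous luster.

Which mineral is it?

Anhydrite

White streak eliminates Hornblende, Azurite, Graphite.
Orthorhombic crystal system — leaves Anhydrite, Aragonite, Sillimanite, Barite, Olivine, Topaz.
Cubic cleavage (three directions at 90°) — Anhydrite remains.
Vitreous luster — consistent with all remaining minerals.
Anhydrite is the sole remaining match.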